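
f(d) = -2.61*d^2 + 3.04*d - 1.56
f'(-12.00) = 65.68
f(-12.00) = -413.88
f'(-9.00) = 50.02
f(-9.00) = -240.33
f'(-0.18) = 3.98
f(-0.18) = -2.19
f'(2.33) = -9.12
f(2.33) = -8.65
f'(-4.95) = 28.88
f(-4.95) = -80.56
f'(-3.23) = 19.90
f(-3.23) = -38.61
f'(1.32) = -3.85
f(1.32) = -2.09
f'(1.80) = -6.36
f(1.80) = -4.54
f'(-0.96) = 8.05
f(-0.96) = -6.88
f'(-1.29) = 9.77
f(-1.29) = -9.82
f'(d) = 3.04 - 5.22*d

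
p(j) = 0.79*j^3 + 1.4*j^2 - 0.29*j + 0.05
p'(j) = 2.37*j^2 + 2.8*j - 0.29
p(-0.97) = 0.93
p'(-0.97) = -0.78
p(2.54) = 21.29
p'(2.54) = 22.11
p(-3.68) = -19.29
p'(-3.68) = 21.50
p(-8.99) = -458.19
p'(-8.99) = 166.08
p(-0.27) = 0.21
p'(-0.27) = -0.87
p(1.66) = 7.04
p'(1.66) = 10.89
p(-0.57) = 0.52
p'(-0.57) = -1.12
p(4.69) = 110.98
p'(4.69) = 64.97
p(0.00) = 0.05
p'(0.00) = -0.29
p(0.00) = 0.05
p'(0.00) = -0.29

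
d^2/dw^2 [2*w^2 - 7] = 4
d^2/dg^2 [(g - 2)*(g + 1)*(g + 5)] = 6*g + 8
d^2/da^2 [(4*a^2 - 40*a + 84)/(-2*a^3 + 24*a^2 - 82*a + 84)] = -4/(a^3 - 6*a^2 + 12*a - 8)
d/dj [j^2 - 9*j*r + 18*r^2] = 2*j - 9*r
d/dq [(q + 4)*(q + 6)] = 2*q + 10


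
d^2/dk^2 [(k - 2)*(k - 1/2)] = 2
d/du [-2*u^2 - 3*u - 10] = -4*u - 3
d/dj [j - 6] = 1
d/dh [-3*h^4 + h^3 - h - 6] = -12*h^3 + 3*h^2 - 1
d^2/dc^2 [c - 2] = 0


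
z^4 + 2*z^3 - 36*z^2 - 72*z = z*(z - 6)*(z + 2)*(z + 6)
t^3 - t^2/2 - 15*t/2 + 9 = (t - 2)*(t - 3/2)*(t + 3)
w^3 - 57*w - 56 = (w - 8)*(w + 1)*(w + 7)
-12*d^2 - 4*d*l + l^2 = (-6*d + l)*(2*d + l)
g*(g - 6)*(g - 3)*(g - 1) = g^4 - 10*g^3 + 27*g^2 - 18*g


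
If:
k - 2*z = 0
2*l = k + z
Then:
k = 2*z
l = 3*z/2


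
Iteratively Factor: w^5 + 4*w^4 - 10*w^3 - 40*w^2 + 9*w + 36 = (w + 1)*(w^4 + 3*w^3 - 13*w^2 - 27*w + 36) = (w - 3)*(w + 1)*(w^3 + 6*w^2 + 5*w - 12) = (w - 3)*(w + 1)*(w + 4)*(w^2 + 2*w - 3) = (w - 3)*(w + 1)*(w + 3)*(w + 4)*(w - 1)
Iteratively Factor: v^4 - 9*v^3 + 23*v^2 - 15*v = (v - 5)*(v^3 - 4*v^2 + 3*v) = (v - 5)*(v - 1)*(v^2 - 3*v) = v*(v - 5)*(v - 1)*(v - 3)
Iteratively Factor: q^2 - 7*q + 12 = (q - 4)*(q - 3)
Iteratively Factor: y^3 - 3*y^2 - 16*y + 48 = (y + 4)*(y^2 - 7*y + 12) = (y - 4)*(y + 4)*(y - 3)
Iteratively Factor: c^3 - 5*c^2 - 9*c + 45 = (c + 3)*(c^2 - 8*c + 15) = (c - 3)*(c + 3)*(c - 5)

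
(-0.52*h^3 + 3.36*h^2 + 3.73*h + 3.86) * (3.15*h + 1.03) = -1.638*h^4 + 10.0484*h^3 + 15.2103*h^2 + 16.0009*h + 3.9758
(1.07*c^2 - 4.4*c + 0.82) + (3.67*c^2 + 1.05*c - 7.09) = 4.74*c^2 - 3.35*c - 6.27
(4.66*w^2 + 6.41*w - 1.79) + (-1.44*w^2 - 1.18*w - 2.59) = 3.22*w^2 + 5.23*w - 4.38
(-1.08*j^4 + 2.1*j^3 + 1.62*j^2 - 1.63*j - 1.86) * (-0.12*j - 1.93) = 0.1296*j^5 + 1.8324*j^4 - 4.2474*j^3 - 2.931*j^2 + 3.3691*j + 3.5898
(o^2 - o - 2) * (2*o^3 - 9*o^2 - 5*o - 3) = 2*o^5 - 11*o^4 + 20*o^2 + 13*o + 6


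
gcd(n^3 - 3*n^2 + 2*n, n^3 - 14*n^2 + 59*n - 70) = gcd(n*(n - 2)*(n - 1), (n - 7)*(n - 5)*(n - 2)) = n - 2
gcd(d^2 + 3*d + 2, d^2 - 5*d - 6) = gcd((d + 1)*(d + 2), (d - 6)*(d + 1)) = d + 1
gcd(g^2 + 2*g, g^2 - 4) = g + 2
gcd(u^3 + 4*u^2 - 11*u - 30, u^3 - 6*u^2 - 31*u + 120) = u^2 + 2*u - 15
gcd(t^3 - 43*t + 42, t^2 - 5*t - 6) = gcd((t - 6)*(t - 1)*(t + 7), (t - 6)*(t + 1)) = t - 6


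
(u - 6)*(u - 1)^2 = u^3 - 8*u^2 + 13*u - 6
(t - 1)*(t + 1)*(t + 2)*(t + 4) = t^4 + 6*t^3 + 7*t^2 - 6*t - 8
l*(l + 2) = l^2 + 2*l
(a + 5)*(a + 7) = a^2 + 12*a + 35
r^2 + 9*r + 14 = (r + 2)*(r + 7)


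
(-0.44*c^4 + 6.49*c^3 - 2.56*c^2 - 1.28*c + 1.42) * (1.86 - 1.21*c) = 0.5324*c^5 - 8.6713*c^4 + 15.169*c^3 - 3.2128*c^2 - 4.099*c + 2.6412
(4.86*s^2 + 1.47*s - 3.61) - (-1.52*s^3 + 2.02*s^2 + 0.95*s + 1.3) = 1.52*s^3 + 2.84*s^2 + 0.52*s - 4.91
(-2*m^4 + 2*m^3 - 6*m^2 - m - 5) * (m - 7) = -2*m^5 + 16*m^4 - 20*m^3 + 41*m^2 + 2*m + 35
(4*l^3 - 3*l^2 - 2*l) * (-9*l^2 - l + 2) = -36*l^5 + 23*l^4 + 29*l^3 - 4*l^2 - 4*l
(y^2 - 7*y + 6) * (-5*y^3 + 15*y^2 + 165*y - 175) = -5*y^5 + 50*y^4 + 30*y^3 - 1240*y^2 + 2215*y - 1050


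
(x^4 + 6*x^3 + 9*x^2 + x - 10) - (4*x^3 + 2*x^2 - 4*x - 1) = x^4 + 2*x^3 + 7*x^2 + 5*x - 9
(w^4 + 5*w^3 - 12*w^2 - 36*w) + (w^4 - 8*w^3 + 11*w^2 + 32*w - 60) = 2*w^4 - 3*w^3 - w^2 - 4*w - 60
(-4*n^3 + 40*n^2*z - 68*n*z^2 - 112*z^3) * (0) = 0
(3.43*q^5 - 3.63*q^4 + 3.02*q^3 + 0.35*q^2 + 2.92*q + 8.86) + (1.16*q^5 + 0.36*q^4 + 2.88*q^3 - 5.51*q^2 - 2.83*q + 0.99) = 4.59*q^5 - 3.27*q^4 + 5.9*q^3 - 5.16*q^2 + 0.0899999999999999*q + 9.85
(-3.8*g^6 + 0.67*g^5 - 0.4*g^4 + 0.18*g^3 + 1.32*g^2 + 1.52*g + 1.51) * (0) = 0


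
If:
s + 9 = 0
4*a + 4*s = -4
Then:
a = 8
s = -9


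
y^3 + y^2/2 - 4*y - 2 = (y - 2)*(y + 1/2)*(y + 2)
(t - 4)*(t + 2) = t^2 - 2*t - 8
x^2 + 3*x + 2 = (x + 1)*(x + 2)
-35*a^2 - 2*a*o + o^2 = (-7*a + o)*(5*a + o)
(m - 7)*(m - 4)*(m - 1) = m^3 - 12*m^2 + 39*m - 28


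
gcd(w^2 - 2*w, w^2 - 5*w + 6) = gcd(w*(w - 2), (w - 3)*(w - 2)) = w - 2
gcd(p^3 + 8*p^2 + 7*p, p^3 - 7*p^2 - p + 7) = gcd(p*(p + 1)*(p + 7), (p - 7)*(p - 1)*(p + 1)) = p + 1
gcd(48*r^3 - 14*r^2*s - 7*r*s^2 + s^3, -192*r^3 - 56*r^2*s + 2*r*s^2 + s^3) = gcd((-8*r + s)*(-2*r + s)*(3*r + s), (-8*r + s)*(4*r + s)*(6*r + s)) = 8*r - s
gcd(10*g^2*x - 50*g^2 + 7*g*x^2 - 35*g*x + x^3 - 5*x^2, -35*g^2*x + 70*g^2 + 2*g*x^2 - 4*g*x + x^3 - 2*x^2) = 1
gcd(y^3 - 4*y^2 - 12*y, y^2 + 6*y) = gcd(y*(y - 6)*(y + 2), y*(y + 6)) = y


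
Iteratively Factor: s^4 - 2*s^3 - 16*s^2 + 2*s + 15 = (s + 1)*(s^3 - 3*s^2 - 13*s + 15) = (s - 1)*(s + 1)*(s^2 - 2*s - 15) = (s - 5)*(s - 1)*(s + 1)*(s + 3)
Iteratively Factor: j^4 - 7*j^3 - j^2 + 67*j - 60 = (j - 5)*(j^3 - 2*j^2 - 11*j + 12) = (j - 5)*(j - 1)*(j^2 - j - 12) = (j - 5)*(j - 4)*(j - 1)*(j + 3)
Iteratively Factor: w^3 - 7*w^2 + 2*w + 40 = (w - 4)*(w^2 - 3*w - 10) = (w - 4)*(w + 2)*(w - 5)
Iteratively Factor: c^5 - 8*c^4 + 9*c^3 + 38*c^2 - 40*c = (c + 2)*(c^4 - 10*c^3 + 29*c^2 - 20*c) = (c - 4)*(c + 2)*(c^3 - 6*c^2 + 5*c) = c*(c - 4)*(c + 2)*(c^2 - 6*c + 5) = c*(c - 4)*(c - 1)*(c + 2)*(c - 5)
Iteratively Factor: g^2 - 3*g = (g)*(g - 3)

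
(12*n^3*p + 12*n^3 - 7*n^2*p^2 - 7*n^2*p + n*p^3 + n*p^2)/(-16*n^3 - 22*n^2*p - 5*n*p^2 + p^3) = n*(-12*n^2*p - 12*n^2 + 7*n*p^2 + 7*n*p - p^3 - p^2)/(16*n^3 + 22*n^2*p + 5*n*p^2 - p^3)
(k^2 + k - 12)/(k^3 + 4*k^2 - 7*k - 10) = (k^2 + k - 12)/(k^3 + 4*k^2 - 7*k - 10)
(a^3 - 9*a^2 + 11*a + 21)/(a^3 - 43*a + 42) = (a^3 - 9*a^2 + 11*a + 21)/(a^3 - 43*a + 42)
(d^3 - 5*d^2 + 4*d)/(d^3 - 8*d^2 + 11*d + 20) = d*(d - 1)/(d^2 - 4*d - 5)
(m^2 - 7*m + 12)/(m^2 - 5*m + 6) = (m - 4)/(m - 2)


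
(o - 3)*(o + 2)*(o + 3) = o^3 + 2*o^2 - 9*o - 18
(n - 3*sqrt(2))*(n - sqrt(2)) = n^2 - 4*sqrt(2)*n + 6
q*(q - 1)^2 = q^3 - 2*q^2 + q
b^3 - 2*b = b*(b - sqrt(2))*(b + sqrt(2))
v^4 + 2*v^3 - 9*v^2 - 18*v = v*(v - 3)*(v + 2)*(v + 3)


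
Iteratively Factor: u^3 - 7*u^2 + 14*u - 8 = (u - 2)*(u^2 - 5*u + 4) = (u - 2)*(u - 1)*(u - 4)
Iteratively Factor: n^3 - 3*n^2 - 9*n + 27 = (n - 3)*(n^2 - 9) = (n - 3)^2*(n + 3)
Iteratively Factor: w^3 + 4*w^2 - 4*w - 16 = (w + 4)*(w^2 - 4) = (w - 2)*(w + 4)*(w + 2)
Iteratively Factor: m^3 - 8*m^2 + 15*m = (m - 5)*(m^2 - 3*m) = m*(m - 5)*(m - 3)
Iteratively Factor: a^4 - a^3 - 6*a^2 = (a + 2)*(a^3 - 3*a^2) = a*(a + 2)*(a^2 - 3*a) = a^2*(a + 2)*(a - 3)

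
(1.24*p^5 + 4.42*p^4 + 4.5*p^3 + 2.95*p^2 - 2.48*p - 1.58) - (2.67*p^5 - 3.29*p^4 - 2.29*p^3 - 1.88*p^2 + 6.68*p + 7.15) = -1.43*p^5 + 7.71*p^4 + 6.79*p^3 + 4.83*p^2 - 9.16*p - 8.73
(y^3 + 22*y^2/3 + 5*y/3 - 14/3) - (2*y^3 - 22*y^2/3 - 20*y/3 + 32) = -y^3 + 44*y^2/3 + 25*y/3 - 110/3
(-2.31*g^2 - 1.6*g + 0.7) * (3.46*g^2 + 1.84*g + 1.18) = -7.9926*g^4 - 9.7864*g^3 - 3.2478*g^2 - 0.6*g + 0.826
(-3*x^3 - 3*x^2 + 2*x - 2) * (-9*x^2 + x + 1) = 27*x^5 + 24*x^4 - 24*x^3 + 17*x^2 - 2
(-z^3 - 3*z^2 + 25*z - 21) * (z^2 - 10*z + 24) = -z^5 + 7*z^4 + 31*z^3 - 343*z^2 + 810*z - 504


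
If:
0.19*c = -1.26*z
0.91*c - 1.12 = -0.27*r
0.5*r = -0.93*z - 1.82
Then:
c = 2.13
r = -3.04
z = -0.32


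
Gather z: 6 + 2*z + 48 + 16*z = 18*z + 54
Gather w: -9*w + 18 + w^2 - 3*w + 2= w^2 - 12*w + 20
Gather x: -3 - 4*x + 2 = -4*x - 1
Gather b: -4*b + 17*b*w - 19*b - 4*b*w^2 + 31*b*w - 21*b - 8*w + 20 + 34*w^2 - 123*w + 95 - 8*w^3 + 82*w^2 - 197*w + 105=b*(-4*w^2 + 48*w - 44) - 8*w^3 + 116*w^2 - 328*w + 220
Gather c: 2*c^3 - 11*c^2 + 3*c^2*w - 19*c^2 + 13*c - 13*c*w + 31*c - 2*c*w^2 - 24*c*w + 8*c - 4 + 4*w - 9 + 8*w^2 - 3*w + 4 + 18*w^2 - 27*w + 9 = 2*c^3 + c^2*(3*w - 30) + c*(-2*w^2 - 37*w + 52) + 26*w^2 - 26*w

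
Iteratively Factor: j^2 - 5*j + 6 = (j - 2)*(j - 3)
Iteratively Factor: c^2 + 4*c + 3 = (c + 3)*(c + 1)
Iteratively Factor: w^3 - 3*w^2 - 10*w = (w + 2)*(w^2 - 5*w) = w*(w + 2)*(w - 5)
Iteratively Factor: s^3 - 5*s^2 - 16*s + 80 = (s - 4)*(s^2 - s - 20) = (s - 5)*(s - 4)*(s + 4)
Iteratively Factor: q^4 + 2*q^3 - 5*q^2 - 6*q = (q - 2)*(q^3 + 4*q^2 + 3*q) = (q - 2)*(q + 3)*(q^2 + q) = q*(q - 2)*(q + 3)*(q + 1)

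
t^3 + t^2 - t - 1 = (t - 1)*(t + 1)^2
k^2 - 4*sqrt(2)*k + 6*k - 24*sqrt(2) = (k + 6)*(k - 4*sqrt(2))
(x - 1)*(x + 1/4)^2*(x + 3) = x^4 + 5*x^3/2 - 31*x^2/16 - 11*x/8 - 3/16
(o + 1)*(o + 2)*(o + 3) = o^3 + 6*o^2 + 11*o + 6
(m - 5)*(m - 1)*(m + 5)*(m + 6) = m^4 + 5*m^3 - 31*m^2 - 125*m + 150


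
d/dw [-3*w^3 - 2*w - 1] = -9*w^2 - 2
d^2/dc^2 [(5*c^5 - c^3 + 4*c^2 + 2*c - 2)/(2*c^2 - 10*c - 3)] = 2*(60*c^7 - 800*c^6 + 2730*c^5 + 2250*c^4 + 432*c^3 - 42*c^2 + 129*c - 236)/(8*c^6 - 120*c^5 + 564*c^4 - 640*c^3 - 846*c^2 - 270*c - 27)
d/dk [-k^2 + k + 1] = 1 - 2*k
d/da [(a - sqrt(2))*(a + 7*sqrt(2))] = 2*a + 6*sqrt(2)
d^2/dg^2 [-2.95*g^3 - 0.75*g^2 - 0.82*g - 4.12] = -17.7*g - 1.5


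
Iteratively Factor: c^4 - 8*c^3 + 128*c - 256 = (c - 4)*(c^3 - 4*c^2 - 16*c + 64) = (c - 4)*(c + 4)*(c^2 - 8*c + 16) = (c - 4)^2*(c + 4)*(c - 4)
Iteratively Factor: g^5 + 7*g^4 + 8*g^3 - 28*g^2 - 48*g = (g + 2)*(g^4 + 5*g^3 - 2*g^2 - 24*g) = g*(g + 2)*(g^3 + 5*g^2 - 2*g - 24) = g*(g - 2)*(g + 2)*(g^2 + 7*g + 12) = g*(g - 2)*(g + 2)*(g + 4)*(g + 3)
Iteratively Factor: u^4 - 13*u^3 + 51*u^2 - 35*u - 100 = (u - 5)*(u^3 - 8*u^2 + 11*u + 20) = (u - 5)^2*(u^2 - 3*u - 4) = (u - 5)^2*(u - 4)*(u + 1)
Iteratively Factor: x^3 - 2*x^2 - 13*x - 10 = (x - 5)*(x^2 + 3*x + 2) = (x - 5)*(x + 1)*(x + 2)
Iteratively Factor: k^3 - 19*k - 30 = (k - 5)*(k^2 + 5*k + 6) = (k - 5)*(k + 3)*(k + 2)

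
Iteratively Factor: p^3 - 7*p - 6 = (p + 2)*(p^2 - 2*p - 3) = (p - 3)*(p + 2)*(p + 1)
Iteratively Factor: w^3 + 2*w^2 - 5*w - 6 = (w - 2)*(w^2 + 4*w + 3) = (w - 2)*(w + 1)*(w + 3)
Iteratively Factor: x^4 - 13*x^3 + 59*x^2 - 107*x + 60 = (x - 5)*(x^3 - 8*x^2 + 19*x - 12) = (x - 5)*(x - 4)*(x^2 - 4*x + 3) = (x - 5)*(x - 4)*(x - 3)*(x - 1)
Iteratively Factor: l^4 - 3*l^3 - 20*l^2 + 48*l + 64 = (l - 4)*(l^3 + l^2 - 16*l - 16) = (l - 4)^2*(l^2 + 5*l + 4) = (l - 4)^2*(l + 1)*(l + 4)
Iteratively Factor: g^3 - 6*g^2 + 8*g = (g)*(g^2 - 6*g + 8) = g*(g - 4)*(g - 2)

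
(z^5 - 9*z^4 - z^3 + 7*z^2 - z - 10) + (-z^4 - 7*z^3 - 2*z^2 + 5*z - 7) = z^5 - 10*z^4 - 8*z^3 + 5*z^2 + 4*z - 17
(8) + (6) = 14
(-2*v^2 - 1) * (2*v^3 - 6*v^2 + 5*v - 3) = -4*v^5 + 12*v^4 - 12*v^3 + 12*v^2 - 5*v + 3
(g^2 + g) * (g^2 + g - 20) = g^4 + 2*g^3 - 19*g^2 - 20*g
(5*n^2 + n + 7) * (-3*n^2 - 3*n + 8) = -15*n^4 - 18*n^3 + 16*n^2 - 13*n + 56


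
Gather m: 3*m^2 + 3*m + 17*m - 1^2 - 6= 3*m^2 + 20*m - 7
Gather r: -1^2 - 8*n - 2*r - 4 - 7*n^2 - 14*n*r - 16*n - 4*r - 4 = -7*n^2 - 24*n + r*(-14*n - 6) - 9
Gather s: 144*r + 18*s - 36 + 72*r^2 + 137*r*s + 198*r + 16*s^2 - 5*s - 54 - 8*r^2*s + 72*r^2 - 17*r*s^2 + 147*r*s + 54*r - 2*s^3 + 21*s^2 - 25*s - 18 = 144*r^2 + 396*r - 2*s^3 + s^2*(37 - 17*r) + s*(-8*r^2 + 284*r - 12) - 108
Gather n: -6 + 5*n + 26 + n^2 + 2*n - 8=n^2 + 7*n + 12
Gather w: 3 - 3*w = 3 - 3*w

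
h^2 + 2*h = h*(h + 2)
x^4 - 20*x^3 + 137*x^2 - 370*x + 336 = (x - 8)*(x - 7)*(x - 3)*(x - 2)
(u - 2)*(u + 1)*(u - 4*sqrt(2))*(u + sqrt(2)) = u^4 - 3*sqrt(2)*u^3 - u^3 - 10*u^2 + 3*sqrt(2)*u^2 + 8*u + 6*sqrt(2)*u + 16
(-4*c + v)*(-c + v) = 4*c^2 - 5*c*v + v^2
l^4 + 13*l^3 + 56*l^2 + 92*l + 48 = (l + 1)*(l + 2)*(l + 4)*(l + 6)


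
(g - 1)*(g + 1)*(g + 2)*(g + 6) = g^4 + 8*g^3 + 11*g^2 - 8*g - 12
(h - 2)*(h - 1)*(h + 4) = h^3 + h^2 - 10*h + 8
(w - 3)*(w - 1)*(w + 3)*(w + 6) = w^4 + 5*w^3 - 15*w^2 - 45*w + 54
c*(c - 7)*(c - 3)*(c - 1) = c^4 - 11*c^3 + 31*c^2 - 21*c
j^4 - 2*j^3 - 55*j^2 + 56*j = j*(j - 8)*(j - 1)*(j + 7)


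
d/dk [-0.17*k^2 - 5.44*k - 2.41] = -0.34*k - 5.44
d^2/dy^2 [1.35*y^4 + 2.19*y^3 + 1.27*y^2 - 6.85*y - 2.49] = 16.2*y^2 + 13.14*y + 2.54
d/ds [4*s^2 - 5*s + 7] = 8*s - 5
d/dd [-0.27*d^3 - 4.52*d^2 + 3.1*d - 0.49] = -0.81*d^2 - 9.04*d + 3.1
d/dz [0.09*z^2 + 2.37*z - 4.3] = 0.18*z + 2.37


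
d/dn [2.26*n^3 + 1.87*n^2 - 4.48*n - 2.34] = 6.78*n^2 + 3.74*n - 4.48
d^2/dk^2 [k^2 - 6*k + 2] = 2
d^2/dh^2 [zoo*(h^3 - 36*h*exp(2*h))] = zoo*(h*exp(2*h) + h + exp(2*h))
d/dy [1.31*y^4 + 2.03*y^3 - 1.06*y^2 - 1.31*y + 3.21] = 5.24*y^3 + 6.09*y^2 - 2.12*y - 1.31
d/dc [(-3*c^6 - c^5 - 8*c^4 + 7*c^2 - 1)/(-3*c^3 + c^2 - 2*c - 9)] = (27*c^8 - 6*c^7 + 51*c^6 + 154*c^5 + 114*c^4 + 288*c^3 - 23*c^2 - 124*c - 2)/(9*c^6 - 6*c^5 + 13*c^4 + 50*c^3 - 14*c^2 + 36*c + 81)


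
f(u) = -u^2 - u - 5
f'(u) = -2*u - 1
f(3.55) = -21.15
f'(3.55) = -8.10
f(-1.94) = -6.82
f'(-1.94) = 2.88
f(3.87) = -23.85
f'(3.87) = -8.74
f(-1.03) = -5.03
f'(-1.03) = 1.06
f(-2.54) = -8.91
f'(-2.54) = 4.08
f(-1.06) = -5.06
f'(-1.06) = 1.12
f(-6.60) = -41.96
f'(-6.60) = 12.20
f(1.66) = -9.42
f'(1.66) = -4.32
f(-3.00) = -11.00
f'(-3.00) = 5.00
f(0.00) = -5.00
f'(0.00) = -1.00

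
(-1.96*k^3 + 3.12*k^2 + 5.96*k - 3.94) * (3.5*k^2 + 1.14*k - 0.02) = -6.86*k^5 + 8.6856*k^4 + 24.456*k^3 - 7.058*k^2 - 4.6108*k + 0.0788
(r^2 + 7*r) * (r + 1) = r^3 + 8*r^2 + 7*r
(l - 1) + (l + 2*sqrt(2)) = 2*l - 1 + 2*sqrt(2)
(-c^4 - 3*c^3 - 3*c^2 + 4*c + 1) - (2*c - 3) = -c^4 - 3*c^3 - 3*c^2 + 2*c + 4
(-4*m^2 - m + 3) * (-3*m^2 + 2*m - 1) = 12*m^4 - 5*m^3 - 7*m^2 + 7*m - 3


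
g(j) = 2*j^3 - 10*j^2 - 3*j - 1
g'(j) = 6*j^2 - 20*j - 3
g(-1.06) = -11.44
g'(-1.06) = 24.94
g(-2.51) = -88.10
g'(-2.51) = 85.00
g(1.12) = -14.09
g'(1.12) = -17.87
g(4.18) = -42.19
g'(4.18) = 18.23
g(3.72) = -47.59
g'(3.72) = 5.63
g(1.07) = -13.21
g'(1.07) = -17.53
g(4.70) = -28.35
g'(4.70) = 35.54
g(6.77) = 140.94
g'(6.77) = 136.60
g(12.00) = 1979.00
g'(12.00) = 621.00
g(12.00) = 1979.00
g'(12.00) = 621.00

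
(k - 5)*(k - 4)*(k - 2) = k^3 - 11*k^2 + 38*k - 40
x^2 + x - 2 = (x - 1)*(x + 2)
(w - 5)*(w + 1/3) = w^2 - 14*w/3 - 5/3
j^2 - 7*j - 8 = (j - 8)*(j + 1)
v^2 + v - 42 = (v - 6)*(v + 7)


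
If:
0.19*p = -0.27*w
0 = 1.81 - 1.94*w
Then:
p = -1.33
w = 0.93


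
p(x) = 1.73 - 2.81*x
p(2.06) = -4.06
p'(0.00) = -2.81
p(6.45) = -16.39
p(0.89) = -0.77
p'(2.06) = -2.81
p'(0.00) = -2.81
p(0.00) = 1.73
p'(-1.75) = -2.81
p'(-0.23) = -2.81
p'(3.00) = -2.81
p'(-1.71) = -2.81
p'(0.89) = -2.81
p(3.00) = -6.70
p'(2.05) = -2.81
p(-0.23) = 2.38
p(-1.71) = 6.54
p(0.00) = 1.73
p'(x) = -2.81000000000000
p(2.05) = -4.03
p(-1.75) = 6.65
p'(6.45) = -2.81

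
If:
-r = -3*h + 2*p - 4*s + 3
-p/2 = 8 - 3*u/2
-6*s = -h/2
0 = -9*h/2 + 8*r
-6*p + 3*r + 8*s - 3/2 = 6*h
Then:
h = 180/287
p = -207/328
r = 405/1148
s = 15/287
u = 5041/984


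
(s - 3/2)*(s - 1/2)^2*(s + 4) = s^4 + 3*s^3/2 - 33*s^2/4 + 53*s/8 - 3/2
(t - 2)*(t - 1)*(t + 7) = t^3 + 4*t^2 - 19*t + 14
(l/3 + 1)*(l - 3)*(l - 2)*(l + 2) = l^4/3 - 13*l^2/3 + 12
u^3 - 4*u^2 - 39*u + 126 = (u - 7)*(u - 3)*(u + 6)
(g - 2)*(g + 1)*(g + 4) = g^3 + 3*g^2 - 6*g - 8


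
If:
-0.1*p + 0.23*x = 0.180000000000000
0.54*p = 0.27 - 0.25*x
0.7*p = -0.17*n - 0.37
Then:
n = -2.65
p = 0.11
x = 0.83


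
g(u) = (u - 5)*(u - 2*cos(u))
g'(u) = u + (u - 5)*(2*sin(u) + 1) - 2*cos(u)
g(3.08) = -9.75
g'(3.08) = 2.92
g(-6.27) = 93.20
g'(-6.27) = -19.84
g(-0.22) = 11.34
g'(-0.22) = -5.11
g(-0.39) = 12.07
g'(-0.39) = -3.53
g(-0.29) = 11.67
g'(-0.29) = -4.47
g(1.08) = -0.54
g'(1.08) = -10.70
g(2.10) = -9.02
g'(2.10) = -4.80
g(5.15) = 0.65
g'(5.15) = 4.18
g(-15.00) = 269.61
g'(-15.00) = -7.47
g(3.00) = -9.96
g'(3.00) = 2.42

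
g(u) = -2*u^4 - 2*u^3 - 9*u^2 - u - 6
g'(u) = -8*u^3 - 6*u^2 - 18*u - 1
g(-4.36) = -729.69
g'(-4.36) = 626.48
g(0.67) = -11.71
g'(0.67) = -18.16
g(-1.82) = -43.88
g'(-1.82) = 60.11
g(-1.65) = -34.69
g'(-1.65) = 48.30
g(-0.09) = -5.98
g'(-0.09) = 0.58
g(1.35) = -35.32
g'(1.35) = -55.92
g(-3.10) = -214.51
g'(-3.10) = 235.47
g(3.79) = -660.60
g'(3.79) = -590.92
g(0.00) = -6.00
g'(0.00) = -1.00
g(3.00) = -306.00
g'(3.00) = -325.00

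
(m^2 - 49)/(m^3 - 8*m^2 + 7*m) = (m + 7)/(m*(m - 1))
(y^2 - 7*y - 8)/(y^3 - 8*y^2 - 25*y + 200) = (y + 1)/(y^2 - 25)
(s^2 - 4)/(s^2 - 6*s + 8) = (s + 2)/(s - 4)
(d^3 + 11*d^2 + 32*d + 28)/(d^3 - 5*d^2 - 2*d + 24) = (d^2 + 9*d + 14)/(d^2 - 7*d + 12)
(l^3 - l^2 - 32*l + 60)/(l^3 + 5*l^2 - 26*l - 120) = (l - 2)/(l + 4)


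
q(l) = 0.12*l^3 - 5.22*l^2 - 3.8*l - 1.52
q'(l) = 0.36*l^2 - 10.44*l - 3.8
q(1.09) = -11.71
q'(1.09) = -14.75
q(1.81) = -24.79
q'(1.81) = -21.52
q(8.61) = -344.61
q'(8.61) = -67.00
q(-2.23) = -20.34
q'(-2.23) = 21.27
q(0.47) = -4.45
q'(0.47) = -8.63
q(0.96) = -9.87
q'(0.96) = -13.49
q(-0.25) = -0.90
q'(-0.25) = -1.17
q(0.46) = -4.36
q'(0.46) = -8.53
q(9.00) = -371.06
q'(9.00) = -68.60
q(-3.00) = -40.34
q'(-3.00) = 30.76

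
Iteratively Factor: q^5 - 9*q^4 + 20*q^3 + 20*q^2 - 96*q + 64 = (q - 4)*(q^4 - 5*q^3 + 20*q - 16) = (q - 4)*(q + 2)*(q^3 - 7*q^2 + 14*q - 8) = (q - 4)*(q - 2)*(q + 2)*(q^2 - 5*q + 4) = (q - 4)*(q - 2)*(q - 1)*(q + 2)*(q - 4)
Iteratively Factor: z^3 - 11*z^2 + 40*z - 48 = (z - 4)*(z^2 - 7*z + 12) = (z - 4)*(z - 3)*(z - 4)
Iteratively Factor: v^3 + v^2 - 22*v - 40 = (v - 5)*(v^2 + 6*v + 8) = (v - 5)*(v + 2)*(v + 4)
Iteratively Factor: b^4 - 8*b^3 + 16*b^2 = (b - 4)*(b^3 - 4*b^2) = b*(b - 4)*(b^2 - 4*b) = b*(b - 4)^2*(b)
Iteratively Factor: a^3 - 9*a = (a - 3)*(a^2 + 3*a) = (a - 3)*(a + 3)*(a)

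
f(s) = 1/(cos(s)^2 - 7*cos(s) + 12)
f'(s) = (2*sin(s)*cos(s) - 7*sin(s))/(cos(s)^2 - 7*cos(s) + 12)^2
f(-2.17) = 0.06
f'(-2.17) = 0.03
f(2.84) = 0.05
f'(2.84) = -0.01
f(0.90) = 0.12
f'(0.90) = -0.07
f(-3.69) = 0.05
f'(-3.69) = -0.01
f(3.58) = 0.05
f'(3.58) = 0.01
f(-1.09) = 0.11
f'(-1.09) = 0.07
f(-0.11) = 0.17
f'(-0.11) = 0.02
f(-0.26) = 0.16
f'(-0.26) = 0.03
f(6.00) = 0.16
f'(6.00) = 0.04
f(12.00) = 0.15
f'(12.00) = 0.06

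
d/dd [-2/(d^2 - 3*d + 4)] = 2*(2*d - 3)/(d^2 - 3*d + 4)^2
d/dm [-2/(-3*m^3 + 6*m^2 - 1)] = 6*m*(4 - 3*m)/(3*m^3 - 6*m^2 + 1)^2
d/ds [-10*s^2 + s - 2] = 1 - 20*s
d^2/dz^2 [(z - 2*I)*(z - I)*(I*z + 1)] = 6*I*z + 8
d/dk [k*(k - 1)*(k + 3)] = 3*k^2 + 4*k - 3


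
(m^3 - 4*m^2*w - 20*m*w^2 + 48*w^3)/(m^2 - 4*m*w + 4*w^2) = (-m^2 + 2*m*w + 24*w^2)/(-m + 2*w)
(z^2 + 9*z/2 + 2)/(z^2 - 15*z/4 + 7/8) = 4*(2*z^2 + 9*z + 4)/(8*z^2 - 30*z + 7)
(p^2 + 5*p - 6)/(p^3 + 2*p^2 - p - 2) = (p + 6)/(p^2 + 3*p + 2)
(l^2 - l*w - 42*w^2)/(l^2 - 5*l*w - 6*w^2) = (-l^2 + l*w + 42*w^2)/(-l^2 + 5*l*w + 6*w^2)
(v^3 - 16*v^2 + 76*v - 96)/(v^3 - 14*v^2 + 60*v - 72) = (v - 8)/(v - 6)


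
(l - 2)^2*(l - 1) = l^3 - 5*l^2 + 8*l - 4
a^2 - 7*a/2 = a*(a - 7/2)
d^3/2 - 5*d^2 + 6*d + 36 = (d/2 + 1)*(d - 6)^2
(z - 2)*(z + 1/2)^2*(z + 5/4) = z^4 + z^3/4 - 3*z^2 - 43*z/16 - 5/8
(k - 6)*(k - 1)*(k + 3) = k^3 - 4*k^2 - 15*k + 18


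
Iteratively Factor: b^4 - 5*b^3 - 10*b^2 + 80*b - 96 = (b - 4)*(b^3 - b^2 - 14*b + 24) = (b - 4)*(b - 2)*(b^2 + b - 12) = (b - 4)*(b - 3)*(b - 2)*(b + 4)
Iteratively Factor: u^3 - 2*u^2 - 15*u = (u)*(u^2 - 2*u - 15) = u*(u - 5)*(u + 3)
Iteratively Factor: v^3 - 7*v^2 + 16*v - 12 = (v - 2)*(v^2 - 5*v + 6) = (v - 3)*(v - 2)*(v - 2)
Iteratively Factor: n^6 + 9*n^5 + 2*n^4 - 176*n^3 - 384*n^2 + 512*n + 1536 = (n + 3)*(n^5 + 6*n^4 - 16*n^3 - 128*n^2 + 512) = (n - 4)*(n + 3)*(n^4 + 10*n^3 + 24*n^2 - 32*n - 128) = (n - 4)*(n + 3)*(n + 4)*(n^3 + 6*n^2 - 32) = (n - 4)*(n + 3)*(n + 4)^2*(n^2 + 2*n - 8) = (n - 4)*(n - 2)*(n + 3)*(n + 4)^2*(n + 4)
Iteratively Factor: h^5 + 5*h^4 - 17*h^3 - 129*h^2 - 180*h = (h)*(h^4 + 5*h^3 - 17*h^2 - 129*h - 180) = h*(h + 3)*(h^3 + 2*h^2 - 23*h - 60) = h*(h + 3)*(h + 4)*(h^2 - 2*h - 15) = h*(h + 3)^2*(h + 4)*(h - 5)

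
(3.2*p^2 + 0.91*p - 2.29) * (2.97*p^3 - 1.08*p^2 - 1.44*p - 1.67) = 9.504*p^5 - 0.7533*p^4 - 12.3921*p^3 - 4.1812*p^2 + 1.7779*p + 3.8243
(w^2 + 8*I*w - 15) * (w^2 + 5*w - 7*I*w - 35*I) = w^4 + 5*w^3 + I*w^3 + 41*w^2 + 5*I*w^2 + 205*w + 105*I*w + 525*I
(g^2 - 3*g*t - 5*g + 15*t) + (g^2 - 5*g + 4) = 2*g^2 - 3*g*t - 10*g + 15*t + 4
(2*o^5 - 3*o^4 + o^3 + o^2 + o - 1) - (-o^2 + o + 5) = 2*o^5 - 3*o^4 + o^3 + 2*o^2 - 6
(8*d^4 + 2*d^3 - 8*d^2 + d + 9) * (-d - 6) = -8*d^5 - 50*d^4 - 4*d^3 + 47*d^2 - 15*d - 54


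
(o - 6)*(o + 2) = o^2 - 4*o - 12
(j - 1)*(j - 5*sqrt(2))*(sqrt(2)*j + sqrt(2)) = sqrt(2)*j^3 - 10*j^2 - sqrt(2)*j + 10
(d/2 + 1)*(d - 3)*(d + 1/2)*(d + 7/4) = d^4/2 + 5*d^3/8 - 59*d^2/16 - 115*d/16 - 21/8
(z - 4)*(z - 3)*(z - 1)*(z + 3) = z^4 - 5*z^3 - 5*z^2 + 45*z - 36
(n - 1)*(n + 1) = n^2 - 1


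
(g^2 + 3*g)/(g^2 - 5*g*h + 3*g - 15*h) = g/(g - 5*h)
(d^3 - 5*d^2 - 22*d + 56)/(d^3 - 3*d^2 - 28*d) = (d - 2)/d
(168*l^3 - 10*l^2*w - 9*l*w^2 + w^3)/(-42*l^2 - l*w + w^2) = (-24*l^2 - 2*l*w + w^2)/(6*l + w)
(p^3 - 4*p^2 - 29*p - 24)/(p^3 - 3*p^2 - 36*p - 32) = (p + 3)/(p + 4)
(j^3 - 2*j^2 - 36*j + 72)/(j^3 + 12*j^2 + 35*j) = (j^3 - 2*j^2 - 36*j + 72)/(j*(j^2 + 12*j + 35))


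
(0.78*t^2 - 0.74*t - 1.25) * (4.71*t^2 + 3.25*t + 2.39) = 3.6738*t^4 - 0.9504*t^3 - 6.4283*t^2 - 5.8311*t - 2.9875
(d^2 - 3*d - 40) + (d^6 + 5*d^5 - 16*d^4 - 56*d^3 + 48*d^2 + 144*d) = d^6 + 5*d^5 - 16*d^4 - 56*d^3 + 49*d^2 + 141*d - 40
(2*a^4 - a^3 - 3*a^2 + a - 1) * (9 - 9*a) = -18*a^5 + 27*a^4 + 18*a^3 - 36*a^2 + 18*a - 9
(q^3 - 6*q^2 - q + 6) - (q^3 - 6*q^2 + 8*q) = 6 - 9*q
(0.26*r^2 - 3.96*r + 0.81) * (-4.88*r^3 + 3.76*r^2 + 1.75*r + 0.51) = -1.2688*r^5 + 20.3024*r^4 - 18.3874*r^3 - 3.7518*r^2 - 0.6021*r + 0.4131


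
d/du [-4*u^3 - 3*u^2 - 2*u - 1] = -12*u^2 - 6*u - 2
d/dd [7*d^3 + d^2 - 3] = d*(21*d + 2)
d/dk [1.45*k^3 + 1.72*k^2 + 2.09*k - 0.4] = 4.35*k^2 + 3.44*k + 2.09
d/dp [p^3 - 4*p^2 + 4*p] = 3*p^2 - 8*p + 4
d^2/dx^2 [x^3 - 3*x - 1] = 6*x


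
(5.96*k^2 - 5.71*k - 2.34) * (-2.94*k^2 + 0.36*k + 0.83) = -17.5224*k^4 + 18.933*k^3 + 9.7708*k^2 - 5.5817*k - 1.9422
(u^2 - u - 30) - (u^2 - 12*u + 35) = 11*u - 65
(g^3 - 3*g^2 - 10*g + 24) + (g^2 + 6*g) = g^3 - 2*g^2 - 4*g + 24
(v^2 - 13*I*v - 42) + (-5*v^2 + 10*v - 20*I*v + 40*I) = -4*v^2 + 10*v - 33*I*v - 42 + 40*I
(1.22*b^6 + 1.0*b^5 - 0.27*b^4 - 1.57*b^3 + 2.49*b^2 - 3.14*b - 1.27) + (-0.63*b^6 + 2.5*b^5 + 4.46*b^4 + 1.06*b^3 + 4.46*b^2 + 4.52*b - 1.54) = 0.59*b^6 + 3.5*b^5 + 4.19*b^4 - 0.51*b^3 + 6.95*b^2 + 1.38*b - 2.81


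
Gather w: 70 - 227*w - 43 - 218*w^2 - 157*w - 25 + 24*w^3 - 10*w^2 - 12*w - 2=24*w^3 - 228*w^2 - 396*w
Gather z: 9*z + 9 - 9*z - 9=0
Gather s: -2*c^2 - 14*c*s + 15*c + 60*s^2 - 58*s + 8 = -2*c^2 + 15*c + 60*s^2 + s*(-14*c - 58) + 8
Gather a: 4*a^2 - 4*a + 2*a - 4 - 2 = 4*a^2 - 2*a - 6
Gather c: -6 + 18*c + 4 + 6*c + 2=24*c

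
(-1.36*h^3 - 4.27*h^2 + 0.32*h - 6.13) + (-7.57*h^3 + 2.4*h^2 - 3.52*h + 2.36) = -8.93*h^3 - 1.87*h^2 - 3.2*h - 3.77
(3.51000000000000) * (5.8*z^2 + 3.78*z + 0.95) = 20.358*z^2 + 13.2678*z + 3.3345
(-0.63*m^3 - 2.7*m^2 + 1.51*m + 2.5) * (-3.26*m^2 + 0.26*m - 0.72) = 2.0538*m^5 + 8.6382*m^4 - 5.171*m^3 - 5.8134*m^2 - 0.4372*m - 1.8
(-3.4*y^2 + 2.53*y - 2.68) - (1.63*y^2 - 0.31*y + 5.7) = -5.03*y^2 + 2.84*y - 8.38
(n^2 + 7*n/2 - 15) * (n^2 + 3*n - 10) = n^4 + 13*n^3/2 - 29*n^2/2 - 80*n + 150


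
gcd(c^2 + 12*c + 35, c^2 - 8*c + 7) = 1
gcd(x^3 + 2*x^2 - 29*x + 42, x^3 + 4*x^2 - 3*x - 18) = x - 2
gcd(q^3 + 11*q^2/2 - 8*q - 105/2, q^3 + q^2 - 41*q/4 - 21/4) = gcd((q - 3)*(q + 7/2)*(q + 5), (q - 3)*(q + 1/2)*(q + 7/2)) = q^2 + q/2 - 21/2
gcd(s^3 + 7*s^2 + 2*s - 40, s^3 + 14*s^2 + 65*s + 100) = s^2 + 9*s + 20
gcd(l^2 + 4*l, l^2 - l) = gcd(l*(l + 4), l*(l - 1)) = l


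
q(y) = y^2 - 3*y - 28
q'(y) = 2*y - 3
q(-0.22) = -27.29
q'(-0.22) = -3.44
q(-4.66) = 7.70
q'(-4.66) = -12.32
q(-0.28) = -27.08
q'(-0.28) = -3.56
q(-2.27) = -16.04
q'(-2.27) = -7.54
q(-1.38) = -21.96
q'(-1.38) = -5.76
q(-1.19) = -23.01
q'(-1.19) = -5.38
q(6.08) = -9.27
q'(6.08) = 9.16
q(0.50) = -29.25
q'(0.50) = -2.00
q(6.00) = -10.00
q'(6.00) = 9.00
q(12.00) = 80.00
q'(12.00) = 21.00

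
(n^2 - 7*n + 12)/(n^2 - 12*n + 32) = (n - 3)/(n - 8)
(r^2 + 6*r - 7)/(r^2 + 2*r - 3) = (r + 7)/(r + 3)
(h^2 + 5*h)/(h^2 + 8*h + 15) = h/(h + 3)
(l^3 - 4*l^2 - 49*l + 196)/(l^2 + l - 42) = (l^2 - 11*l + 28)/(l - 6)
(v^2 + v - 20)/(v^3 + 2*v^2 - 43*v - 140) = (v - 4)/(v^2 - 3*v - 28)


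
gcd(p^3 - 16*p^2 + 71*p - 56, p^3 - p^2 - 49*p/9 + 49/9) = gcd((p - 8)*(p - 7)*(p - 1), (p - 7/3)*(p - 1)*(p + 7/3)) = p - 1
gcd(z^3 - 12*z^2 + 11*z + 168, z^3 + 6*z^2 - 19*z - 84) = z + 3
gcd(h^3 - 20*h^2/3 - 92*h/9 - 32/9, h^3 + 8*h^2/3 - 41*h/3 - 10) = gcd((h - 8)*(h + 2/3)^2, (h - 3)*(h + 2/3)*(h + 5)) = h + 2/3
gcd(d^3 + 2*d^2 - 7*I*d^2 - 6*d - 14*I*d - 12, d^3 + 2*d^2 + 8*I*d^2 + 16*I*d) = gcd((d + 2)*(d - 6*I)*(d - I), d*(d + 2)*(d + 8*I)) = d + 2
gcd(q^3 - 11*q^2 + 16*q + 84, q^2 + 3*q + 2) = q + 2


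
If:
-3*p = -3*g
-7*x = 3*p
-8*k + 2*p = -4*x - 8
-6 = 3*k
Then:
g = -84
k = -2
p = -84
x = 36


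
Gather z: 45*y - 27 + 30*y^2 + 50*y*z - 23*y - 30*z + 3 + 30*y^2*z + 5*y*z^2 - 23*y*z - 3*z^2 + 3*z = 30*y^2 + 22*y + z^2*(5*y - 3) + z*(30*y^2 + 27*y - 27) - 24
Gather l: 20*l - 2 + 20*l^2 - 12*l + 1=20*l^2 + 8*l - 1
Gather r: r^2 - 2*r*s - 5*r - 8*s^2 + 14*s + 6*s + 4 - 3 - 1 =r^2 + r*(-2*s - 5) - 8*s^2 + 20*s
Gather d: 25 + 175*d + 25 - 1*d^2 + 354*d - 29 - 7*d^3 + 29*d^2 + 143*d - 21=-7*d^3 + 28*d^2 + 672*d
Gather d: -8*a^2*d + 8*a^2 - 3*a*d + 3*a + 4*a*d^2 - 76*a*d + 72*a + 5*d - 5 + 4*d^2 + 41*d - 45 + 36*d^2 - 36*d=8*a^2 + 75*a + d^2*(4*a + 40) + d*(-8*a^2 - 79*a + 10) - 50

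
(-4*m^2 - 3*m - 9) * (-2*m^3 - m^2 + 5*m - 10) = 8*m^5 + 10*m^4 + m^3 + 34*m^2 - 15*m + 90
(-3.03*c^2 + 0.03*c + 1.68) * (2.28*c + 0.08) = -6.9084*c^3 - 0.174*c^2 + 3.8328*c + 0.1344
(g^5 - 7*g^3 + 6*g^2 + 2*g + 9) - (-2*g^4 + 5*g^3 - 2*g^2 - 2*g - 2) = g^5 + 2*g^4 - 12*g^3 + 8*g^2 + 4*g + 11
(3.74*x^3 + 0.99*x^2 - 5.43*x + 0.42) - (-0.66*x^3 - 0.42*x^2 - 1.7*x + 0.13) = 4.4*x^3 + 1.41*x^2 - 3.73*x + 0.29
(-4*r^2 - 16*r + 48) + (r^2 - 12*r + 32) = -3*r^2 - 28*r + 80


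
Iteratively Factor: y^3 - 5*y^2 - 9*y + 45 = (y - 5)*(y^2 - 9) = (y - 5)*(y + 3)*(y - 3)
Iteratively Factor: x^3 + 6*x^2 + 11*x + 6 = (x + 3)*(x^2 + 3*x + 2) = (x + 2)*(x + 3)*(x + 1)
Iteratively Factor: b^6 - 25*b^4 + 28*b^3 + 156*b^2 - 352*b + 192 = (b - 2)*(b^5 + 2*b^4 - 21*b^3 - 14*b^2 + 128*b - 96) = (b - 2)^2*(b^4 + 4*b^3 - 13*b^2 - 40*b + 48) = (b - 3)*(b - 2)^2*(b^3 + 7*b^2 + 8*b - 16) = (b - 3)*(b - 2)^2*(b + 4)*(b^2 + 3*b - 4) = (b - 3)*(b - 2)^2*(b + 4)^2*(b - 1)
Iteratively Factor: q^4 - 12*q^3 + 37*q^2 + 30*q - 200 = (q - 5)*(q^3 - 7*q^2 + 2*q + 40) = (q - 5)*(q + 2)*(q^2 - 9*q + 20) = (q - 5)^2*(q + 2)*(q - 4)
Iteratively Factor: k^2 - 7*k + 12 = (k - 4)*(k - 3)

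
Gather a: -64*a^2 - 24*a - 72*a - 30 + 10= -64*a^2 - 96*a - 20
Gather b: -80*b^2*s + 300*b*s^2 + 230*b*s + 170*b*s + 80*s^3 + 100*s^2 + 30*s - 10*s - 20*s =-80*b^2*s + b*(300*s^2 + 400*s) + 80*s^3 + 100*s^2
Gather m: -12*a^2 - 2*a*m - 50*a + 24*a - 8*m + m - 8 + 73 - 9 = -12*a^2 - 26*a + m*(-2*a - 7) + 56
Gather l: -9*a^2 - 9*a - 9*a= -9*a^2 - 18*a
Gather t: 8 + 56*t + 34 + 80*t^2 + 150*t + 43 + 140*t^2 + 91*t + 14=220*t^2 + 297*t + 99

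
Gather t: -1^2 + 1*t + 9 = t + 8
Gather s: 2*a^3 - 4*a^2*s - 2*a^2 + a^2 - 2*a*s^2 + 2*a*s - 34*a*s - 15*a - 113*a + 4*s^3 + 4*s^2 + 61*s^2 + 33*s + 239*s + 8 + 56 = 2*a^3 - a^2 - 128*a + 4*s^3 + s^2*(65 - 2*a) + s*(-4*a^2 - 32*a + 272) + 64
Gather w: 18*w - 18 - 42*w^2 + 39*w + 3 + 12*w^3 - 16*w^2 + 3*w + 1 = 12*w^3 - 58*w^2 + 60*w - 14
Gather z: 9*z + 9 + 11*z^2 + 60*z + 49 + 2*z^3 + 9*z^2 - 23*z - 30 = 2*z^3 + 20*z^2 + 46*z + 28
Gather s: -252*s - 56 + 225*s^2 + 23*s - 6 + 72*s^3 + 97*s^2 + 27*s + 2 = 72*s^3 + 322*s^2 - 202*s - 60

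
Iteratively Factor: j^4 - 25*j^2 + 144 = (j - 4)*(j^3 + 4*j^2 - 9*j - 36) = (j - 4)*(j + 3)*(j^2 + j - 12) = (j - 4)*(j - 3)*(j + 3)*(j + 4)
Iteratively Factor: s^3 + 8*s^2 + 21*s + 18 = (s + 2)*(s^2 + 6*s + 9) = (s + 2)*(s + 3)*(s + 3)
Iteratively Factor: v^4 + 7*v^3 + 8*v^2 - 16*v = (v + 4)*(v^3 + 3*v^2 - 4*v) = (v - 1)*(v + 4)*(v^2 + 4*v) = (v - 1)*(v + 4)^2*(v)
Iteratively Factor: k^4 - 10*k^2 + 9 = (k + 1)*(k^3 - k^2 - 9*k + 9) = (k + 1)*(k + 3)*(k^2 - 4*k + 3) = (k - 3)*(k + 1)*(k + 3)*(k - 1)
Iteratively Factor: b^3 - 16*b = (b - 4)*(b^2 + 4*b) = b*(b - 4)*(b + 4)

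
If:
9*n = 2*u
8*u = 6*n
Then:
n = 0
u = 0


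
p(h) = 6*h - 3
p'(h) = 6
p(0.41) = -0.54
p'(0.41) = 6.00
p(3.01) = 15.06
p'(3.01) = 6.00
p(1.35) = 5.10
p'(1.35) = 6.00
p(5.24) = 28.44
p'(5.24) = 6.00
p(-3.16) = -21.96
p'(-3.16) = 6.00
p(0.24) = -1.56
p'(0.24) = 6.00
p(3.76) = 19.56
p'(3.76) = 6.00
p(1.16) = 3.96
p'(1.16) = 6.00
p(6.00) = 33.00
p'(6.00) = 6.00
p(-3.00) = -21.00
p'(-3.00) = 6.00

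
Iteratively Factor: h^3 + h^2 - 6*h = (h - 2)*(h^2 + 3*h) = (h - 2)*(h + 3)*(h)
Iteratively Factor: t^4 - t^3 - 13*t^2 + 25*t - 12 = (t + 4)*(t^3 - 5*t^2 + 7*t - 3) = (t - 3)*(t + 4)*(t^2 - 2*t + 1) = (t - 3)*(t - 1)*(t + 4)*(t - 1)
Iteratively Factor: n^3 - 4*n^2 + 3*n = (n)*(n^2 - 4*n + 3) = n*(n - 1)*(n - 3)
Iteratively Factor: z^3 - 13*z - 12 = (z + 1)*(z^2 - z - 12) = (z - 4)*(z + 1)*(z + 3)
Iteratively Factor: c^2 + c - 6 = (c + 3)*(c - 2)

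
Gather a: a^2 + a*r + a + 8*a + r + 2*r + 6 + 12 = a^2 + a*(r + 9) + 3*r + 18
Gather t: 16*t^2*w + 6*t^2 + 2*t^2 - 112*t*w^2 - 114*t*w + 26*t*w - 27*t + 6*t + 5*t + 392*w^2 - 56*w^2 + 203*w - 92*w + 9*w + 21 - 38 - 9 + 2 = t^2*(16*w + 8) + t*(-112*w^2 - 88*w - 16) + 336*w^2 + 120*w - 24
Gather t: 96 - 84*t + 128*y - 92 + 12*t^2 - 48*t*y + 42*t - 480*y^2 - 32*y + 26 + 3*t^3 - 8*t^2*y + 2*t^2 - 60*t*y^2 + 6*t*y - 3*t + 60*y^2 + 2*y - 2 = 3*t^3 + t^2*(14 - 8*y) + t*(-60*y^2 - 42*y - 45) - 420*y^2 + 98*y + 28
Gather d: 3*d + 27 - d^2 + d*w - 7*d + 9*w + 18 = -d^2 + d*(w - 4) + 9*w + 45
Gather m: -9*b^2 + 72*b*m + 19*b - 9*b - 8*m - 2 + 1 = -9*b^2 + 10*b + m*(72*b - 8) - 1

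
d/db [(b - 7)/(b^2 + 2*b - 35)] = (b^2 + 2*b - 2*(b - 7)*(b + 1) - 35)/(b^2 + 2*b - 35)^2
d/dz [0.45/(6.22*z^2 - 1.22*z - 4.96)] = (0.549 - 5.598*z)/(-6.22*z^2 + 1.22*z + 4.96)^2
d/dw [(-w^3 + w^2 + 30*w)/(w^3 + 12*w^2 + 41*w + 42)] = (-13*w^4 - 142*w^3 - 445*w^2 + 84*w + 1260)/(w^6 + 24*w^5 + 226*w^4 + 1068*w^3 + 2689*w^2 + 3444*w + 1764)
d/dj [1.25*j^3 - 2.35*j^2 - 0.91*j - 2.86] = 3.75*j^2 - 4.7*j - 0.91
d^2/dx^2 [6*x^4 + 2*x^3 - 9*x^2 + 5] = 72*x^2 + 12*x - 18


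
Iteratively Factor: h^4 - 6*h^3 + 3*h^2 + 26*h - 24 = (h - 3)*(h^3 - 3*h^2 - 6*h + 8) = (h - 3)*(h + 2)*(h^2 - 5*h + 4) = (h - 3)*(h - 1)*(h + 2)*(h - 4)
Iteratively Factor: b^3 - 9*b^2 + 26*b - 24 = (b - 3)*(b^2 - 6*b + 8) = (b - 3)*(b - 2)*(b - 4)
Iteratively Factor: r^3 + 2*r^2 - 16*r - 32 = (r - 4)*(r^2 + 6*r + 8) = (r - 4)*(r + 4)*(r + 2)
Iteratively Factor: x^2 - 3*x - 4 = (x + 1)*(x - 4)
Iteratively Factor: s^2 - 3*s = (s - 3)*(s)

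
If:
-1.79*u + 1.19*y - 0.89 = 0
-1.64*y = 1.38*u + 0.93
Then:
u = -0.56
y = -0.10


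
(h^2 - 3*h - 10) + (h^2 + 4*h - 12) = 2*h^2 + h - 22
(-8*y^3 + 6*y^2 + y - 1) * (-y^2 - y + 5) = 8*y^5 + 2*y^4 - 47*y^3 + 30*y^2 + 6*y - 5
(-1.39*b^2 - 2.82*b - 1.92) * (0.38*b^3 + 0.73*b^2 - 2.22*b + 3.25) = -0.5282*b^5 - 2.0863*b^4 + 0.2976*b^3 + 0.3413*b^2 - 4.9026*b - 6.24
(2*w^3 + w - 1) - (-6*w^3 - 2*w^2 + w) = 8*w^3 + 2*w^2 - 1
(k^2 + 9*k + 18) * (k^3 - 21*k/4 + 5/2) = k^5 + 9*k^4 + 51*k^3/4 - 179*k^2/4 - 72*k + 45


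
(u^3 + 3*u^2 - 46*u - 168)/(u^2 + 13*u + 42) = (u^2 - 3*u - 28)/(u + 7)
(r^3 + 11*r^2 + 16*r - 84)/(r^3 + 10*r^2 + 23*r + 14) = (r^2 + 4*r - 12)/(r^2 + 3*r + 2)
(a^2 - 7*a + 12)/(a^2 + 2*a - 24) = (a - 3)/(a + 6)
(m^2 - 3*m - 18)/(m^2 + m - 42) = (m + 3)/(m + 7)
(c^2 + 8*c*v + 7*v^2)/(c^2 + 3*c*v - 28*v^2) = (-c - v)/(-c + 4*v)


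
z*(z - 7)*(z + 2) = z^3 - 5*z^2 - 14*z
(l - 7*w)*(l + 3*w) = l^2 - 4*l*w - 21*w^2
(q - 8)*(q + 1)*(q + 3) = q^3 - 4*q^2 - 29*q - 24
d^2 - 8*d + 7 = (d - 7)*(d - 1)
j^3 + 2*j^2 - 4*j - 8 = (j - 2)*(j + 2)^2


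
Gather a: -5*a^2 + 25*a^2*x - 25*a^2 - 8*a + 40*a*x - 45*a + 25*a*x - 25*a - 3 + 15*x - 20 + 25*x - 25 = a^2*(25*x - 30) + a*(65*x - 78) + 40*x - 48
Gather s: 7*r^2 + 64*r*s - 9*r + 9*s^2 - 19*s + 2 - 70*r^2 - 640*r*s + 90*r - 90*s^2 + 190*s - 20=-63*r^2 + 81*r - 81*s^2 + s*(171 - 576*r) - 18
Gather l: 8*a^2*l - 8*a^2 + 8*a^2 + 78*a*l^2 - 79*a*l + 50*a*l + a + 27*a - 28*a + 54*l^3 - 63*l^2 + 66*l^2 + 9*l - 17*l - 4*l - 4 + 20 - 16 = 54*l^3 + l^2*(78*a + 3) + l*(8*a^2 - 29*a - 12)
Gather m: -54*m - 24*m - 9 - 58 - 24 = -78*m - 91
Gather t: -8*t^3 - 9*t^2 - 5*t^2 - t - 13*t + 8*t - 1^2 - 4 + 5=-8*t^3 - 14*t^2 - 6*t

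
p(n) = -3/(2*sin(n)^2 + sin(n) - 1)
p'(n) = -3*(-4*sin(n)*cos(n) - cos(n))/(2*sin(n)^2 + sin(n) - 1)^2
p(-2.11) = 7.78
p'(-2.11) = 25.23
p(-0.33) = 2.69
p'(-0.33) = -0.68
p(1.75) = -1.56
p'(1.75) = -0.72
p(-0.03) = 2.92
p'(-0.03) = 2.50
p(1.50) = -1.51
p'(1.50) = 0.27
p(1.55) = -1.50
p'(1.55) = 0.08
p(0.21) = 4.26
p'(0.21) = 10.84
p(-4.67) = -1.50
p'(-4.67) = -0.16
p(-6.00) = 5.32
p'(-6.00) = 19.15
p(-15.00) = 3.73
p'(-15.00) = 5.64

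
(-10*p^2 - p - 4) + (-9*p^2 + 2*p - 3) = -19*p^2 + p - 7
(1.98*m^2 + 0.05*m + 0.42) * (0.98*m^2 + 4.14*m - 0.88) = 1.9404*m^4 + 8.2462*m^3 - 1.1238*m^2 + 1.6948*m - 0.3696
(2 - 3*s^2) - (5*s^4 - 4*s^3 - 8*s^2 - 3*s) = -5*s^4 + 4*s^3 + 5*s^2 + 3*s + 2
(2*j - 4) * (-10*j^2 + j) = -20*j^3 + 42*j^2 - 4*j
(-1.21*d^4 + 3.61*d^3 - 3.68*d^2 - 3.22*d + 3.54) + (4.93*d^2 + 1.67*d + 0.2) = -1.21*d^4 + 3.61*d^3 + 1.25*d^2 - 1.55*d + 3.74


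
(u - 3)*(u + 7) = u^2 + 4*u - 21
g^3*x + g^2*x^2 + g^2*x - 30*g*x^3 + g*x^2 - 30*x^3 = (g - 5*x)*(g + 6*x)*(g*x + x)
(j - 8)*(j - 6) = j^2 - 14*j + 48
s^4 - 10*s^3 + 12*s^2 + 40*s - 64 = (s - 8)*(s - 2)^2*(s + 2)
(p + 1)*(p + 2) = p^2 + 3*p + 2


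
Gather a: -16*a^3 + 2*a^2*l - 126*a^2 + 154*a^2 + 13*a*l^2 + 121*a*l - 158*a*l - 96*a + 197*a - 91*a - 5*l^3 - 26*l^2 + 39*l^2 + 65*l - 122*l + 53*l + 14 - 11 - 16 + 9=-16*a^3 + a^2*(2*l + 28) + a*(13*l^2 - 37*l + 10) - 5*l^3 + 13*l^2 - 4*l - 4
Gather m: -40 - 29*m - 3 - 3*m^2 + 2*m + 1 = -3*m^2 - 27*m - 42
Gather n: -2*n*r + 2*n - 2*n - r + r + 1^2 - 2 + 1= -2*n*r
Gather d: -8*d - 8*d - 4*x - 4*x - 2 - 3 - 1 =-16*d - 8*x - 6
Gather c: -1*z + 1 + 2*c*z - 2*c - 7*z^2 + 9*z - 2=c*(2*z - 2) - 7*z^2 + 8*z - 1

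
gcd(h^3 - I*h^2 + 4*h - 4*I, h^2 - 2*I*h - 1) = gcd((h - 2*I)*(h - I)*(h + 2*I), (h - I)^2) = h - I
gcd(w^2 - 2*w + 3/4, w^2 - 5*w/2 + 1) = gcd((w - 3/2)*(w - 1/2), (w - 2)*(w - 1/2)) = w - 1/2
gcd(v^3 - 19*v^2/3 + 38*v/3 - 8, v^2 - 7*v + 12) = v - 3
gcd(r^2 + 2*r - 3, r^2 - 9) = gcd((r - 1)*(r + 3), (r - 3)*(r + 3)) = r + 3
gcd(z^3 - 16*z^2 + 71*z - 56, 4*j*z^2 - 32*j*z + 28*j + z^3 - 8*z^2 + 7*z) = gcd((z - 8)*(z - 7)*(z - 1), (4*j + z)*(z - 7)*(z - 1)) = z^2 - 8*z + 7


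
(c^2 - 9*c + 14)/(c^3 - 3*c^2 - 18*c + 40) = (c - 7)/(c^2 - c - 20)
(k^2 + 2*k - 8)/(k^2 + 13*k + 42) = (k^2 + 2*k - 8)/(k^2 + 13*k + 42)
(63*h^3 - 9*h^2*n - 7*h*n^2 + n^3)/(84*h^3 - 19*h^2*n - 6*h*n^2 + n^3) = (3*h + n)/(4*h + n)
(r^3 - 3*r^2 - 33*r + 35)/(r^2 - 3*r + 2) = (r^2 - 2*r - 35)/(r - 2)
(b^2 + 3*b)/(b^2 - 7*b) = (b + 3)/(b - 7)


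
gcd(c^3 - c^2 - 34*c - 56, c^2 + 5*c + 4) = c + 4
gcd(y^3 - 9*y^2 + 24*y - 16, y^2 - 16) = y - 4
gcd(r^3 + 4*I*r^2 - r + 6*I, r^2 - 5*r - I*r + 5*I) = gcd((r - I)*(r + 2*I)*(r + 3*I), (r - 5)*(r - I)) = r - I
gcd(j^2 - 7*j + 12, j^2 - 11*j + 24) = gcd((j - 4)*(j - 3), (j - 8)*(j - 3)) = j - 3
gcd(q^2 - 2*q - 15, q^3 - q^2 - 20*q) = q - 5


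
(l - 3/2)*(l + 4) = l^2 + 5*l/2 - 6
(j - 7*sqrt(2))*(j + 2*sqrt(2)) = j^2 - 5*sqrt(2)*j - 28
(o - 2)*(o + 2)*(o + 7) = o^3 + 7*o^2 - 4*o - 28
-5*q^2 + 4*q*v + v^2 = (-q + v)*(5*q + v)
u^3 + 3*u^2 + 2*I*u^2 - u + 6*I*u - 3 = (u + 3)*(u + I)^2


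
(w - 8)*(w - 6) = w^2 - 14*w + 48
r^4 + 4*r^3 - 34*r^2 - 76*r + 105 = (r - 5)*(r - 1)*(r + 3)*(r + 7)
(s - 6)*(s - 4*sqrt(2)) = s^2 - 6*s - 4*sqrt(2)*s + 24*sqrt(2)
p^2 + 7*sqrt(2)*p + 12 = (p + sqrt(2))*(p + 6*sqrt(2))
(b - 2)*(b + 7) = b^2 + 5*b - 14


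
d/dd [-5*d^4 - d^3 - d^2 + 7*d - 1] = -20*d^3 - 3*d^2 - 2*d + 7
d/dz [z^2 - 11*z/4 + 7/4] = 2*z - 11/4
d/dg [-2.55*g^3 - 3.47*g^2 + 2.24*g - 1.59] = -7.65*g^2 - 6.94*g + 2.24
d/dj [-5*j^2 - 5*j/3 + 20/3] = -10*j - 5/3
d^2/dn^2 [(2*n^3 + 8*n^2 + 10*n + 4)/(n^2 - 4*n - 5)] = 168/(n^3 - 15*n^2 + 75*n - 125)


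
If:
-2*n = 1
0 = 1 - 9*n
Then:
No Solution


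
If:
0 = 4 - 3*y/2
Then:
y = 8/3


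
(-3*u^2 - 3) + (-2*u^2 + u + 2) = -5*u^2 + u - 1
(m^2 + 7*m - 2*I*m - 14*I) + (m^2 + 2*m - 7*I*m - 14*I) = 2*m^2 + 9*m - 9*I*m - 28*I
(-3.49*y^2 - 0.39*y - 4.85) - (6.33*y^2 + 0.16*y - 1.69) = -9.82*y^2 - 0.55*y - 3.16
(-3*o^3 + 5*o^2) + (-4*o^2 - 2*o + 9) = -3*o^3 + o^2 - 2*o + 9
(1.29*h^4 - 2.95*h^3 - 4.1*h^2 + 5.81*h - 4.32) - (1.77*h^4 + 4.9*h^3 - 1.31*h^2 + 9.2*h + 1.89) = -0.48*h^4 - 7.85*h^3 - 2.79*h^2 - 3.39*h - 6.21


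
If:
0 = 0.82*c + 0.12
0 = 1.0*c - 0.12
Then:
No Solution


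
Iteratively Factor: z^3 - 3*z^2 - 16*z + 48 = (z - 4)*(z^2 + z - 12) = (z - 4)*(z + 4)*(z - 3)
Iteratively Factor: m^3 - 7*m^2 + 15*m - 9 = (m - 1)*(m^2 - 6*m + 9) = (m - 3)*(m - 1)*(m - 3)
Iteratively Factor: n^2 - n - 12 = (n - 4)*(n + 3)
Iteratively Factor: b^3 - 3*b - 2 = (b - 2)*(b^2 + 2*b + 1) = (b - 2)*(b + 1)*(b + 1)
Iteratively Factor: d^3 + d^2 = (d)*(d^2 + d) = d*(d + 1)*(d)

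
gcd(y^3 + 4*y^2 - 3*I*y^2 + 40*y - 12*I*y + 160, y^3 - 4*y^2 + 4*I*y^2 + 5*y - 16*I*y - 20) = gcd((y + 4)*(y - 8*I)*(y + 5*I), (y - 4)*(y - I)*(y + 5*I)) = y + 5*I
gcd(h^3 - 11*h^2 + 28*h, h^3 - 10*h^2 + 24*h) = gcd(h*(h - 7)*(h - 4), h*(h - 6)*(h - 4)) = h^2 - 4*h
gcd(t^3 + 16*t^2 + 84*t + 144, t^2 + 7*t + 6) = t + 6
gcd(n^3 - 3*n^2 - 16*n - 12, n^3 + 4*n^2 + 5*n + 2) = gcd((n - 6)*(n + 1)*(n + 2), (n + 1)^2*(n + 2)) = n^2 + 3*n + 2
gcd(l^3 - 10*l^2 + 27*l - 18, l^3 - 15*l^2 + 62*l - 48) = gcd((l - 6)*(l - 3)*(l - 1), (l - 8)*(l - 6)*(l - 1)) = l^2 - 7*l + 6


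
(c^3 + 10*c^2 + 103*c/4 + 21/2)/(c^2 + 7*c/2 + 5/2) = (4*c^3 + 40*c^2 + 103*c + 42)/(2*(2*c^2 + 7*c + 5))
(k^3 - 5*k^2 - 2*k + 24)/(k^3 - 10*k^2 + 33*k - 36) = (k + 2)/(k - 3)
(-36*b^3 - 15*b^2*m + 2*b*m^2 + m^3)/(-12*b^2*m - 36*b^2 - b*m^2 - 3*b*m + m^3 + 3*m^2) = (3*b + m)/(m + 3)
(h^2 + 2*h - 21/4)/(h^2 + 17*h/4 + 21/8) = 2*(2*h - 3)/(4*h + 3)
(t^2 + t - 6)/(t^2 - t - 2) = (t + 3)/(t + 1)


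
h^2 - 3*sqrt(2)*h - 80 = (h - 8*sqrt(2))*(h + 5*sqrt(2))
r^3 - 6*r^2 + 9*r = r*(r - 3)^2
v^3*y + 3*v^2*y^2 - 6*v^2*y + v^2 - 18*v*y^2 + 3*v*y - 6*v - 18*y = (v - 6)*(v + 3*y)*(v*y + 1)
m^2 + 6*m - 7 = (m - 1)*(m + 7)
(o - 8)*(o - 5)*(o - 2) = o^3 - 15*o^2 + 66*o - 80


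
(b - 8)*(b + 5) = b^2 - 3*b - 40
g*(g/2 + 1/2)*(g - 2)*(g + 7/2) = g^4/2 + 5*g^3/4 - 11*g^2/4 - 7*g/2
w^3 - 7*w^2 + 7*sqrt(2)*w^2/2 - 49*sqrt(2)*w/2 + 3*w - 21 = (w - 7)*(w + sqrt(2)/2)*(w + 3*sqrt(2))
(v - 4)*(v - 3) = v^2 - 7*v + 12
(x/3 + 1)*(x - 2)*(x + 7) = x^3/3 + 8*x^2/3 + x/3 - 14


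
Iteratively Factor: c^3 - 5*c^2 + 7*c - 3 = (c - 1)*(c^2 - 4*c + 3) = (c - 3)*(c - 1)*(c - 1)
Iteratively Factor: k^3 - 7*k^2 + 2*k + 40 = (k + 2)*(k^2 - 9*k + 20) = (k - 5)*(k + 2)*(k - 4)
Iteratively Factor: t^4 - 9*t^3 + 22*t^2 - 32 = (t - 4)*(t^3 - 5*t^2 + 2*t + 8) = (t - 4)^2*(t^2 - t - 2) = (t - 4)^2*(t + 1)*(t - 2)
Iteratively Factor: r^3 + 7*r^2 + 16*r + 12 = (r + 3)*(r^2 + 4*r + 4) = (r + 2)*(r + 3)*(r + 2)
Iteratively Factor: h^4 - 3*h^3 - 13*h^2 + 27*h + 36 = (h - 3)*(h^3 - 13*h - 12) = (h - 3)*(h + 1)*(h^2 - h - 12) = (h - 4)*(h - 3)*(h + 1)*(h + 3)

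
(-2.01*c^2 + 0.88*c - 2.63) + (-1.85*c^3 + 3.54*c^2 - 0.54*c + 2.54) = -1.85*c^3 + 1.53*c^2 + 0.34*c - 0.0899999999999999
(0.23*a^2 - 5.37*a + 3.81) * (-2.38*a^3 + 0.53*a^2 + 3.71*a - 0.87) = -0.5474*a^5 + 12.9025*a^4 - 11.0606*a^3 - 18.1035*a^2 + 18.807*a - 3.3147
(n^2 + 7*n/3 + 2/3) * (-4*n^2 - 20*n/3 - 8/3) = -4*n^4 - 16*n^3 - 188*n^2/9 - 32*n/3 - 16/9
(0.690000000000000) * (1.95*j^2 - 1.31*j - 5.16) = 1.3455*j^2 - 0.9039*j - 3.5604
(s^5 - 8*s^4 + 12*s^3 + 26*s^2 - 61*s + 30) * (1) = s^5 - 8*s^4 + 12*s^3 + 26*s^2 - 61*s + 30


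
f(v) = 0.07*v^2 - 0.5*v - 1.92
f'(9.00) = 0.76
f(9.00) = -0.75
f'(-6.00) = -1.34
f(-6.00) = 3.60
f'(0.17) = -0.48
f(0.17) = -2.00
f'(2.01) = -0.22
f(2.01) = -2.64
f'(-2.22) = -0.81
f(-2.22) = -0.47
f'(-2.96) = -0.91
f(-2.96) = 0.17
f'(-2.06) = -0.79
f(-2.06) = -0.59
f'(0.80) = -0.39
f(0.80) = -2.28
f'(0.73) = -0.40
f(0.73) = -2.25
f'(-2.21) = -0.81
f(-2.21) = -0.47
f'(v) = 0.14*v - 0.5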